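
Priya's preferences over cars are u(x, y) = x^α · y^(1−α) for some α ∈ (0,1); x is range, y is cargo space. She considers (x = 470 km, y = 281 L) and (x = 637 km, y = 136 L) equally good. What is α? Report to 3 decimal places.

Indifference: 470^α · 281^(1−α) = 637^α · 136^(1−α).
Rearrange to (470/637)^α = (136/281)^(1−α) and take logs: α·-0.304037 = (1−α)·-0.725700.
Thus α·(-1.029737) = -0.725700, so α = -0.725700/-1.029737 ≈ 0.705.

α ≈ 0.705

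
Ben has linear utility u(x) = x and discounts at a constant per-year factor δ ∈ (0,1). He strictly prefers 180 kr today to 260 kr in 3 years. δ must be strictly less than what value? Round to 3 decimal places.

Under u(x) = x this choice says 180 > δ^3·260.
Hence δ^3 < 180/260 = 0.69231, and x ↦ x^(1/3) is increasing on (0,∞).
δ < 0.69231^(1/3) = 0.885.

δ < 0.885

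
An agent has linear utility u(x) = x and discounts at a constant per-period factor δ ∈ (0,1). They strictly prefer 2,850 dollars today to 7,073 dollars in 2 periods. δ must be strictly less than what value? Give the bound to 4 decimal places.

Under u(x) = x this choice says 2850 > δ^2·7073.
Dividing by 7073: δ^2 < 0.40294. Both sides are positive, so the square root keeps the direction.
δ < 0.40294^(1/2) = 0.6348.

δ < 0.6348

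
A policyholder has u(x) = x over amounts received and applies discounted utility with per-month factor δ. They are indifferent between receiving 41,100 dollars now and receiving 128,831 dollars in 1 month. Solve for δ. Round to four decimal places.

δ ≈ 0.3190

Equating discounted utilities: u(41100) = δ·u(128831) ⇒ δ = u(41100)/u(128831).
With u(x) = x: δ = 41100/128831 = 0.31902.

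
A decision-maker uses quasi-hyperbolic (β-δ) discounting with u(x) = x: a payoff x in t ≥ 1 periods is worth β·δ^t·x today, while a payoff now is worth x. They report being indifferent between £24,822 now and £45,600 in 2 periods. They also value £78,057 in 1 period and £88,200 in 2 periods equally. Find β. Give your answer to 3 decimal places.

β ≈ 0.695

From the later pair, β·δ^1·78057 = β·δ^2·88200; dividing through, δ = 78057/88200 = 0.88500.
The first indifference: 24822 = β·δ^2·45600, so β = 24822/(δ^2·45600) = 24822/(0.78323·45600) ≈ 0.695.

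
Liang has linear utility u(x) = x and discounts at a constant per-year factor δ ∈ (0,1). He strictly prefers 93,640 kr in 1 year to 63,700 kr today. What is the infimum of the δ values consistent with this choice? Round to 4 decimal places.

δ > 0.6803

Under u(x) = x this choice says 63700 < δ·93640.
So δ > 63700/93640 = 0.68026.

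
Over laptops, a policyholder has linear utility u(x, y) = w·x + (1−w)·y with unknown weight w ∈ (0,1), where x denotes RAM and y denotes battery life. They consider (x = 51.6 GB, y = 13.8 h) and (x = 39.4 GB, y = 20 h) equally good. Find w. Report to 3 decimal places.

w = 0.337

u(51.6,13.8) = u(39.4,20) means w·51.6 + (1−w)·13.8 = w·39.4 + (1−w)·20.
Collecting terms: w·12.2 = (1−w)·6.2.
Hence w = 6.2/(12.2+6.2) = 6.2/18.4 = 0.337.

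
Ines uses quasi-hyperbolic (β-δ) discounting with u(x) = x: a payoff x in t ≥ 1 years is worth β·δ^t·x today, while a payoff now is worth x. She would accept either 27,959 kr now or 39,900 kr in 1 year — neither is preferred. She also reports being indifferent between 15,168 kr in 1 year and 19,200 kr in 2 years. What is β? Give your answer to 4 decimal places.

The second indifference involves only future payoffs, so β cancels: β·δ^1·15168 = β·δ^2·19200, giving δ = 15168/19200 = 0.79000.
Now use the now-vs-future pair: 27959 = β·δ·39900 gives β = 27959/(0.79000·39900) ≈ 0.8870.

β ≈ 0.8870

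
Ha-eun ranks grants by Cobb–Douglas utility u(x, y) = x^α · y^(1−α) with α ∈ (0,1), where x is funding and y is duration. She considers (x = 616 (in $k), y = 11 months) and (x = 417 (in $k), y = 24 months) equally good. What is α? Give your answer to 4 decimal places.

α ≈ 0.6666

The Cobb–Douglas utilities coincide, so 616^α·11^(1−α) = 417^α·24^(1−α).
Rearrange to (616/417)^α = (24/11)^(1−α) and take logs: α·0.3901607 = (1−α)·0.7801586.
With A = 0.3901607 and B = 0.7801586: α·A = (1−α)·B, so α = B/(A+B) = 0.7801586/1.1703193 ≈ 0.6666.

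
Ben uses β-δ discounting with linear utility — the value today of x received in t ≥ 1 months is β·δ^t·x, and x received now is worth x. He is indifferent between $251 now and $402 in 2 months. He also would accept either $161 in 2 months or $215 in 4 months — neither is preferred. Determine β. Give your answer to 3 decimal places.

β ≈ 0.834

From the later pair, β·δ^2·161 = β·δ^4·215; dividing through, δ^2 = 161/215 = 0.74884, so δ = 0.86535.
Now use the now-vs-future pair: 251 = β·δ^2·402 gives β = 251/(0.74884·402) ≈ 0.834.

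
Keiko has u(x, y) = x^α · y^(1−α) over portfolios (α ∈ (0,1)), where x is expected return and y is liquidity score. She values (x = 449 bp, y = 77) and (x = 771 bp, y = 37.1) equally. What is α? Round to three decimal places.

Set the two utilities equal: 449^α·77^(1−α) = 771^α·37.1^(1−α).
Taking logs: α·ln 449 + (1−α)·ln 77 = α·ln 771 + (1−α)·ln 37.1, i.e. α·-0.540665 = (1−α)·-0.730188.
Thus α·(-1.270853) = -0.730188, so α = -0.730188/-1.270853 ≈ 0.575.

α ≈ 0.575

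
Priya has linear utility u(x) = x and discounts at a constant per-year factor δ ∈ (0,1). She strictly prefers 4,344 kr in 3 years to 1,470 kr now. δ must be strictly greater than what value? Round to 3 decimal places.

Comparing present values: 1470 < δ^3·4344.
So δ^3 > 1470/4344 = 0.33840; taking the cube root of both positive sides preserves the inequality.
δ > 0.33840^(1/3) = 0.697.

δ > 0.697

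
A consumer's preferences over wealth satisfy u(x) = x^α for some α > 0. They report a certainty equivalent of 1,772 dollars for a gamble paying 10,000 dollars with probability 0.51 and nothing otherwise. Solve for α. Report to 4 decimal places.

The lottery's expected utility is 0.51·u(10000) + 0.49·u(0) = 0.51·10000^α (since u(0) = 0 for α > 0).
Setting u(1772) equal to that: 1772^α = 0.51·10000^α ⇒ (1772/10000)^α = 0.51.
α = ln(0.51) / ln(1772/10000) = -0.6733446/-1.7304762 ≈ 0.3891.

α ≈ 0.3891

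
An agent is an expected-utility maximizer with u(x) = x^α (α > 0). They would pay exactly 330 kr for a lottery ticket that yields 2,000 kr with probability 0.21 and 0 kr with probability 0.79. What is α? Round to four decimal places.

α ≈ 0.8662

Since u(0) = 0, the lottery's EU is 0.21·2000^α.
Setting u(330) equal to that: 330^α = 0.21·2000^α ⇒ (330/2000)^α = 0.21.
Take logs: α = ln 0.21 / ln(330/2000) ≈ 0.866156.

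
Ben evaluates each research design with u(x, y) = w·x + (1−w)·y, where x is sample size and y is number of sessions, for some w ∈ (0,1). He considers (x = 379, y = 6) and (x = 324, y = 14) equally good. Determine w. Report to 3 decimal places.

w = 0.127

Indifference: w·379 + (1−w)·6 = w·324 + (1−w)·14.
w·(379−324) = (1−w)·(14−6), i.e. w·55 = (1−w)·8.
Hence w = 8/(55+8) = 8/63 = 0.127.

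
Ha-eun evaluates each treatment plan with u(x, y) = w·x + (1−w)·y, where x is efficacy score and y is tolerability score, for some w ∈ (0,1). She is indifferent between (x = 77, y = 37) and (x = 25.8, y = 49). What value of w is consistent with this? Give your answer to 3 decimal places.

Indifference: w·77 + (1−w)·37 = w·25.8 + (1−w)·49.
Collecting terms: w·51.2 = (1−w)·12.
The marginal rate of substitution is 12/51.2, so w = 12/(51.2+12) = 0.190.

w = 0.190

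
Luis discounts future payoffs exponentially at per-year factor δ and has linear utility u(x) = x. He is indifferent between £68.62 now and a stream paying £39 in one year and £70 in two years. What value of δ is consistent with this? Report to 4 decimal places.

The stream is worth 39δ + 70δ² today, so 39δ + 70δ² = 68.62.
Rearranged: 70δ² + 39δ − 68.62 = 0.
The positive root is δ = [−39 + √(39² + 4·70·68.62)] / (2·70) = (−39 + 143.995)/140 ≈ 0.7500.

δ ≈ 0.7500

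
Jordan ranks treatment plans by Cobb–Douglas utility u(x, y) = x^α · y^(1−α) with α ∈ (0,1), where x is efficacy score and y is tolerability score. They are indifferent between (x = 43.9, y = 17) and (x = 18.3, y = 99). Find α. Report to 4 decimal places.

The Cobb–Douglas utilities coincide, so 43.9^α·17^(1−α) = 18.3^α·99^(1−α).
(43.9/18.3)^α = (99/17)^(1−α); take logs: α·ln(43.9/18.3) = (1−α)·ln(99/17), i.e. α·0.8750133 = (1−α)·1.7619065.
With A = 0.8750133 and B = 1.7619065: α·A = (1−α)·B, so α = B/(A+B) = 1.7619065/2.6369198 ≈ 0.6682.

α ≈ 0.6682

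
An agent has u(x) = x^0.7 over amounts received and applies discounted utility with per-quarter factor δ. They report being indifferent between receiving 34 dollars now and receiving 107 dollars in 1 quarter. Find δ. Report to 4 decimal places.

Equating discounted utilities: u(34) = δ·u(107) ⇒ δ = u(34)/u(107).
With u(x) = x^0.7: δ = 34^0.7/107^0.7 = (34/107)^0.7 = 0.44819.

δ ≈ 0.4482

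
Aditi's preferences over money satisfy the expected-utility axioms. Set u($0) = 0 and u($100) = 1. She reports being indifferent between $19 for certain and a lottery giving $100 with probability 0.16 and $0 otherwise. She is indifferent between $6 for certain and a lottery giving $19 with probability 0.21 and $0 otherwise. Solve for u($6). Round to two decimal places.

The first gamble pins u($19): it must equal 0.16·1 + 0.84·0 = 0.16.
Chaining: u($6) = 0.21·0.16 + 0.79·0.00 = 0.0336.

0.03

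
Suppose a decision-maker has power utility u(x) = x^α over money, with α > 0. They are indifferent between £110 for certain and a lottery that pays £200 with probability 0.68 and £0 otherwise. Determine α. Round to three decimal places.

The lottery's expected utility is 0.68·u(200) + 0.32·u(0) = 0.68·200^α (since u(0) = 0 for α > 0).
Equating: 110^α = 0.68·200^α, i.e. 0.5500^α = 0.68.
α = ln(0.68) / ln(110/200) = -0.385662/-0.597837 ≈ 0.645.

α ≈ 0.645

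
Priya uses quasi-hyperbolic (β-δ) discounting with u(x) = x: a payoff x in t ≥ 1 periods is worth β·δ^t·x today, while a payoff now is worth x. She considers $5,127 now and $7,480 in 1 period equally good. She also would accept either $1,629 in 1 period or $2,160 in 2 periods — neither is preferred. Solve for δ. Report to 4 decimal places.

From the later pair, β·δ^1·1629 = β·δ^2·2160; dividing through, δ = 1629/2160 = 0.75417.

δ ≈ 0.7542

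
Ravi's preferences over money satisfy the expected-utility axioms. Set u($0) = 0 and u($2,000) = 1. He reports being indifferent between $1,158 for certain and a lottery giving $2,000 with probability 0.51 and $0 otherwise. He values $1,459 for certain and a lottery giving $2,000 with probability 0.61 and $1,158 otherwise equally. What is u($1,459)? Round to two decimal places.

0.81

The first gamble pins u($1,158): it must equal 0.51·1 + 0.49·0 = 0.51.
The second indifference gives u($1,459) = 0.61·u($2,000) + 0.39·u($1,158) = 0.61·1.00 + 0.39·0.51 = 0.8089.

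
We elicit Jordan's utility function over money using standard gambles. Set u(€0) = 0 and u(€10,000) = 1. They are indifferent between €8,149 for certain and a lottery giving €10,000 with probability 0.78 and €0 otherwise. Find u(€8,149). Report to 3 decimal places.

0.780

The indifference gives u(€8,149) = 0.78·u(€10,000) + 0.22·u(€0) = 0.78·1 + 0.22·0 = 0.78.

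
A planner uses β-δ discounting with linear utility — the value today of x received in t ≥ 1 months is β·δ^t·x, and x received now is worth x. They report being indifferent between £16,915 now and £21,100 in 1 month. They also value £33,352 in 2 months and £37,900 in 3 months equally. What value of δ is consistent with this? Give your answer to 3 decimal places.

Both payoffs in the second observation are in the future, so β drops out: δ^2·33352 = δ^3·37900 ⇒ δ = 33352/37900 = 0.88000.

δ ≈ 0.880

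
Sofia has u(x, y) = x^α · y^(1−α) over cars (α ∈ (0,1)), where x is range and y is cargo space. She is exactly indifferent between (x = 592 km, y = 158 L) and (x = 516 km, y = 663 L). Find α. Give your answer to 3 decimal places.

α ≈ 0.913

Indifference: 592^α · 158^(1−α) = 516^α · 663^(1−α).
Taking logs: α·ln 592 + (1−α)·ln 158 = α·ln 516 + (1−α)·ln 663, i.e. α·0.137400 = (1−α)·1.434180.
Thus α·(1.571580) = 1.434180, so α = 1.434180/1.571580 ≈ 0.913.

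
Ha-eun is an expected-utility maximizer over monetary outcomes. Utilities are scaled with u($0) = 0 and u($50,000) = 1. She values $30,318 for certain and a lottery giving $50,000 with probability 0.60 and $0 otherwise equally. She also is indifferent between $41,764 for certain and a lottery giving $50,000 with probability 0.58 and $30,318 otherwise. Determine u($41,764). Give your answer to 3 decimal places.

From the first indifference, u($30,318) = 0.60·u($50,000) + 0.40·u($0) = 0.60·1 + 0.40·0 = 0.60.
The second indifference gives u($41,764) = 0.58·u($50,000) + 0.42·u($30,318) = 0.58·1.00 + 0.42·0.60 = 0.8320.

0.832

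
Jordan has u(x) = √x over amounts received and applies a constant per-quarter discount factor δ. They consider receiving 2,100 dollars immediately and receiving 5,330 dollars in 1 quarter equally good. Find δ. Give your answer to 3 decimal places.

δ ≈ 0.628

The payoff in 1 quarter is discounted by δ, so u(2100) = δ·u(5330) and δ = u(2100)/u(5330).
With u(x) = √x: δ = √2100/√5330 = √(2100/5330) = 0.62769.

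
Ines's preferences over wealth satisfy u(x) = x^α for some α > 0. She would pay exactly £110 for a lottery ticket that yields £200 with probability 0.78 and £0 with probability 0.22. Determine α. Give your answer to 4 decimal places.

EU(lottery) = 0.78·200^α + 0.22·0 = 0.78·200^α.
Setting u(110) equal to that: 110^α = 0.78·200^α ⇒ (110/200)^α = 0.78.
α = ln(0.78) / ln(110/200) = -0.2484614/-0.5978370 ≈ 0.4156.

α ≈ 0.4156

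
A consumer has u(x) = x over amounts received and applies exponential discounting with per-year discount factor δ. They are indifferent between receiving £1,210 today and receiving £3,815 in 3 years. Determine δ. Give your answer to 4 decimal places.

δ ≈ 0.6820

Equating discounted utilities: u(1210) = δ^3·u(3815) ⇒ δ^3 = u(1210)/u(3815).
With u(x) = x: δ^3 = 1210/3815 = 0.31717.
Hence δ = (0.31717)^(1/3) = 0.681967.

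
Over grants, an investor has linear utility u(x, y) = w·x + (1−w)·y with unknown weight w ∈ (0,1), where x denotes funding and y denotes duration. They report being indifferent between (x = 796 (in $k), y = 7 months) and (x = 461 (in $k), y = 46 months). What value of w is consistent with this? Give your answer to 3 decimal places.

w = 0.104

Equating utilities: w·796 + (1−w)·7 = w·461 + (1−w)·46.
Collecting terms: w·335 = (1−w)·39.
So w/(1−w) = 39/335 = 0.1164, giving w = 39/(335+39) = 0.104.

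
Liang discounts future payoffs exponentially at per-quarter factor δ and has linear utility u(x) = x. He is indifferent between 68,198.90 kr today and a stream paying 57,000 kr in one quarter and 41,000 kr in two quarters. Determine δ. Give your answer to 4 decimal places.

Present value of the stream is 57000·δ + 41000·δ². Indifference gives 57000δ + 41000δ² = 68198.90.
So 41000δ² + 57000δ − 68198.90 = 0.
By the quadratic formula (taking the positive root), δ = (−57000 + √14433619600.00) / 82000 ≈ 0.7700.

δ ≈ 0.7700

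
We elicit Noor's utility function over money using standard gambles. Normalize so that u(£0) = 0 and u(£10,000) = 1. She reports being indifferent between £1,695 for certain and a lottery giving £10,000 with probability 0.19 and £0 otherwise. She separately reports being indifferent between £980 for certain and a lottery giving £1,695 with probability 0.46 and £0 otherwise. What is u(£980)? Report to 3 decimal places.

First, u(£1,695) = 0.19·u(£10,000) + 0.81·u(£0) = 0.19.
Chaining: u(£980) = 0.46·0.19 + 0.54·0.00 = 0.0874.

0.087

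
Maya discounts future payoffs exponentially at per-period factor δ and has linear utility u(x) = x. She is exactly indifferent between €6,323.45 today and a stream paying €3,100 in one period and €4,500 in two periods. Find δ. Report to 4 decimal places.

δ ≈ 0.8900

Equating present values: 6323.45 = 3100δ + 4500δ².
That is, 4500δ² + 3100δ − 6323.45 = 0, a quadratic in δ.
By the quadratic formula (taking the positive root), δ = (−3100 + √123432100.00) / 9000 ≈ 0.8900.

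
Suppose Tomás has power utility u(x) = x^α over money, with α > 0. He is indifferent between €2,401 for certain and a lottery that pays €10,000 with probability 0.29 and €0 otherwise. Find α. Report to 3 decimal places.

α ≈ 0.868

Since u(0) = 0, the lottery's EU is 0.29·10000^α.
Setting u(2401) equal to that: 2401^α = 0.29·10000^α ⇒ (2401/10000)^α = 0.29.
Take logs: α = ln 0.29 / ln(2401/10000) ≈ 0.86765.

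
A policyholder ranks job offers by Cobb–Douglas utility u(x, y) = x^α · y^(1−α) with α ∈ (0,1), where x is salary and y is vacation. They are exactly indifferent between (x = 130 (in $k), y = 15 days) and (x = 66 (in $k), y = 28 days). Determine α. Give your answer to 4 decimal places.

The Cobb–Douglas utilities coincide, so 130^α·15^(1−α) = 66^α·28^(1−α).
Rearrange to (130/66)^α = (28/15)^(1−α) and take logs: α·0.6778797 = (1−α)·0.6241543.
Thus α·(1.3020340) = 0.6241543, so α = 0.6241543/1.3020340 ≈ 0.4794.

α ≈ 0.4794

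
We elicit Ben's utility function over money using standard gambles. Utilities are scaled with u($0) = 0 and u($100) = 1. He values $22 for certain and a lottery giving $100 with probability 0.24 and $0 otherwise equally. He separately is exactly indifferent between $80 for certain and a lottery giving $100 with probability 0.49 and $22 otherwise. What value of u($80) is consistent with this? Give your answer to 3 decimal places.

0.612

The first gamble pins u($22): it must equal 0.24·1 + 0.76·0 = 0.24.
Chaining: u($80) = 0.49·1.00 + 0.51·0.24 = 0.6124.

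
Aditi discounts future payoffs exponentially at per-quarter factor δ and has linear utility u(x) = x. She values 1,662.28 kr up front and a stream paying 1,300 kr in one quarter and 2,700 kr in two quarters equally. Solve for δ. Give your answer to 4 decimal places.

The stream is worth 1300δ + 2700δ² today, so 1300δ + 2700δ² = 1662.28.
Rearranged: 2700δ² + 1300δ − 1662.28 = 0.
The positive root is δ = [−1300 + √(1300² + 4·2700·1662.28)] / (2·2700) = (−1300 + 4432.000)/5400 ≈ 0.5800.

δ ≈ 0.5800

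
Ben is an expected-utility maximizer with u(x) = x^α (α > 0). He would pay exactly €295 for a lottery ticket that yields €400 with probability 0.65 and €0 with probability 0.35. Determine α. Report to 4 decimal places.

EU(lottery) = 0.65·400^α + 0.35·0 = 0.65·400^α.
Equating: 295^α = 0.65·400^α, i.e. 0.7375^α = 0.65.
Taking logs: α·ln(295/400) = ln(0.65), so α = -0.4307829 / -0.3044892 ≈ 1.4148.

α ≈ 1.4148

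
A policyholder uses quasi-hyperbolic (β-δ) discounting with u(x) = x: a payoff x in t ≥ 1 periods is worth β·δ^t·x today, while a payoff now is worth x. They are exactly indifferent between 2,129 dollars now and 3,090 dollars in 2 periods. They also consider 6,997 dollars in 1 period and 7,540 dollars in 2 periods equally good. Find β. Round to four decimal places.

β ≈ 0.8001

Both payoffs in the second observation are in the future, so β drops out: δ^1·6997 = δ^2·7540 ⇒ δ = 6997/7540 = 0.92798.
Now use the now-vs-future pair: 2129 = β·δ^2·3090 gives β = 2129/(0.86115·3090) ≈ 0.8001.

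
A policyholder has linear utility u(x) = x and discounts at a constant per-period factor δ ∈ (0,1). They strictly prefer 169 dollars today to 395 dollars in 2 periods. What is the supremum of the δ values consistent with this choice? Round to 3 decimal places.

Under u(x) = x this choice says 169 > δ^2·395.
Hence δ^2 < 169/395 = 0.42785, and x ↦ x^(1/2) is increasing on (0,∞).
δ < 0.42785^(1/2) = 0.654.

δ < 0.654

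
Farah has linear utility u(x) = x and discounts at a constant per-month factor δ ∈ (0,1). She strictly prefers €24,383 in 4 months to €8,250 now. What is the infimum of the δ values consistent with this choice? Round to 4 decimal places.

Under u(x) = x this choice says 8250 < δ^4·24383.
Dividing by 24383: δ^4 > 0.33835. Both sides are positive, so the 4th root keeps the direction.
δ > (8250/24383)^(1/4) ≈ 0.7627.

δ > 0.7627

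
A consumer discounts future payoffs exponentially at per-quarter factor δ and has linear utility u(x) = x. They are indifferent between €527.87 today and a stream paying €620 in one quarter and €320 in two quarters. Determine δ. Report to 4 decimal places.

δ ≈ 0.6400

The stream is worth 620δ + 320δ² today, so 620δ + 320δ² = 527.87.
Rearranged: 320δ² + 620δ − 527.87 = 0.
δ = (−620 + √(620² + 4·320·527.87)) / (2·320) = (−620 + √1060073.60) / 640 ≈ 0.6400.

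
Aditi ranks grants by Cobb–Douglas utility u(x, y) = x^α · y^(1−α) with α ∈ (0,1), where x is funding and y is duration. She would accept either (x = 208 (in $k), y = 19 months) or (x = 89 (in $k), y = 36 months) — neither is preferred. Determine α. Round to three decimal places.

Set the two utilities equal: 208^α·19^(1−α) = 89^α·36^(1−α).
(208/89)^α = (36/19)^(1−α); take logs: α·ln(208/89) = (1−α)·ln(36/19), i.e. α·0.848902 = (1−α)·0.639080.
Thus α·(1.487982) = 0.639080, so α = 0.639080/1.487982 ≈ 0.429.

α ≈ 0.429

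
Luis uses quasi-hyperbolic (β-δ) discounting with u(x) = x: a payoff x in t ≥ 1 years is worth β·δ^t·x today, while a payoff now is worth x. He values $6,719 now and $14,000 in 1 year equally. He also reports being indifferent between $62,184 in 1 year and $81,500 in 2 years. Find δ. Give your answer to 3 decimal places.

The second indifference involves only future payoffs, so β cancels: β·δ^1·62184 = β·δ^2·81500, giving δ = 62184/81500 = 0.76299.

δ ≈ 0.763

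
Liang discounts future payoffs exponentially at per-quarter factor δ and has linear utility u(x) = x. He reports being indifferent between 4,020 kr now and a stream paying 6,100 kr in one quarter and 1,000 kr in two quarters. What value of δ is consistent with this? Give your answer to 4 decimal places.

δ ≈ 0.6000

Present value of the stream is 6100·δ + 1000·δ². Indifference gives 6100δ + 1000δ² = 4020.
So 1000δ² + 6100δ − 4020 = 0.
δ = (−6100 + √(6100² + 4·1000·4020)) / (2·1000) = (−6100 + √53290000.00) / 2000 ≈ 0.6000.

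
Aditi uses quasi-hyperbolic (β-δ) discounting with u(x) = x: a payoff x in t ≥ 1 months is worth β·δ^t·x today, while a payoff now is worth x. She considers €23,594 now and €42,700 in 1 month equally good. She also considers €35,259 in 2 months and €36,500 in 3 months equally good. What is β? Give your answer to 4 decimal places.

Both payoffs in the second observation are in the future, so β drops out: δ^2·35259 = δ^3·36500 ⇒ δ = 35259/36500 = 0.96600.
Now use the now-vs-future pair: 23594 = β·δ·42700 gives β = 23594/(0.96600·42700) ≈ 0.5720.

β ≈ 0.5720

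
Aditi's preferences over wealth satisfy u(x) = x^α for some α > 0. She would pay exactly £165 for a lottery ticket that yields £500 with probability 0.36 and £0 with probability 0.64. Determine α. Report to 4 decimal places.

α ≈ 0.9215

The lottery's expected utility is 0.36·u(500) + 0.64·u(0) = 0.36·500^α (since u(0) = 0 for α > 0).
Setting u(165) equal to that: 165^α = 0.36·500^α ⇒ (165/500)^α = 0.36.
α = ln(0.36) / ln(165/500) = -1.0216512/-1.1086626 ≈ 0.9215.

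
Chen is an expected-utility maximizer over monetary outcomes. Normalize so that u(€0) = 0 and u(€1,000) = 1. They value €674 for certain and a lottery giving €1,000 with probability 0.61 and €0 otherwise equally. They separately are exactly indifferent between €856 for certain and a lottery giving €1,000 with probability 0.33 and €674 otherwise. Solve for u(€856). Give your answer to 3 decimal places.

The first gamble pins u(€674): it must equal 0.61·1 + 0.39·0 = 0.61.
Then u(€856) = 0.33·u(€1,000) + 0.67·u(€674) = 0.33·1.00 + 0.67·0.61 = 0.7387.

0.739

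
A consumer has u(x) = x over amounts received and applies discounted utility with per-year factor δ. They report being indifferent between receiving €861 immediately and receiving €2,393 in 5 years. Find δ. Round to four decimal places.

δ ≈ 0.8151

Equating discounted utilities: u(861) = δ^5·u(2393) ⇒ δ^5 = u(861)/u(2393).
With u(x) = x: δ^5 = 861/2393 = 0.35980.
Hence δ = (0.35980)^(1/5) = 0.815102.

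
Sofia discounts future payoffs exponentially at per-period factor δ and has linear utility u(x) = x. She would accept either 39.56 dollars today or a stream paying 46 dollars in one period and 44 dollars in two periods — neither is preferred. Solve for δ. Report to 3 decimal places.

δ ≈ 0.560

Equating present values: 39.56 = 46δ + 44δ².
That is, 44δ² + 46δ − 39.56 = 0, a quadratic in δ.
The positive root is δ = [−46 + √(46² + 4·44·39.56)] / (2·44) = (−46 + 95.281)/88 ≈ 0.560.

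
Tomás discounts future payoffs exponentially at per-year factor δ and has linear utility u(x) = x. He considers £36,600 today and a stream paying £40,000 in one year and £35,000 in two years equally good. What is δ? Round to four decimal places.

δ ≈ 0.6000

The stream is worth 40000δ + 35000δ² today, so 40000δ + 35000δ² = 36600.
That is, 35000δ² + 40000δ − 36600 = 0, a quadratic in δ.
δ = (−40000 + √(40000² + 4·35000·36600)) / (2·35000) = (−40000 + √6724000000.00) / 70000 ≈ 0.6000.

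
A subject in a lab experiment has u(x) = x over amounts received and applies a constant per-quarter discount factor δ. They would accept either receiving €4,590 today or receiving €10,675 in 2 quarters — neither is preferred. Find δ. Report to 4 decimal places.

δ ≈ 0.6557

The payoff in 2 quarters is discounted by δ^2, so u(4590) = δ^2·u(10675) and δ^2 = u(4590)/u(10675).
With u(x) = x: δ^2 = 4590/10675 = 0.42998.
So δ = 0.42998^(1/2) ≈ 0.6557.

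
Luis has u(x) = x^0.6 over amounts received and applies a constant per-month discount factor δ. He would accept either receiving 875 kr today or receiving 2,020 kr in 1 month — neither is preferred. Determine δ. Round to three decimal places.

Equating discounted utilities: u(875) = δ·u(2020) ⇒ δ = u(875)/u(2020).
Since u(x) = x^0.6, δ = (875/2020)^0.6 = 0.43317^0.6 = 0.60533.

δ ≈ 0.605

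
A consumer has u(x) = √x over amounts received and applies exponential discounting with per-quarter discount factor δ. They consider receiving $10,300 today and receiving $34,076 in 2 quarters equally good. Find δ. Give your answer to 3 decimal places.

Equating discounted utilities: u(10300) = δ^2·u(34076) ⇒ δ^2 = u(10300)/u(34076).
Since u(x) = √x, δ^2 = √(10300/34076) = 0.54979.
Taking the square root: δ = 0.54979^(1/2) ≈ 0.741.

δ ≈ 0.741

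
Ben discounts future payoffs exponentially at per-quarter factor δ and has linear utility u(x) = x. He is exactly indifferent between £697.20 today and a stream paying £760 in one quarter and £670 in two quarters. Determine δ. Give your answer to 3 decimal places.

δ ≈ 0.600

The stream is worth 760δ + 670δ² today, so 760δ + 670δ² = 697.20.
That is, 670δ² + 760δ − 697.20 = 0, a quadratic in δ.
δ = (−760 + √(760² + 4·670·697.20)) / (2·670) = (−760 + √2446096.00) / 1340 ≈ 0.600.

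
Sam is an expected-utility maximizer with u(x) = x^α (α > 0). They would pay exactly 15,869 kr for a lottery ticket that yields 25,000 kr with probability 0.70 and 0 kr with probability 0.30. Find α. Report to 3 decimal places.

EU(lottery) = 0.70·25000^α + 0.30·0 = 0.70·25000^α.
Setting u(15869) equal to that: 15869^α = 0.70·25000^α ⇒ (15869/25000)^α = 0.70.
α = ln(0.70) / ln(15869/25000) = -0.356675/-0.454508 ≈ 0.785.

α ≈ 0.785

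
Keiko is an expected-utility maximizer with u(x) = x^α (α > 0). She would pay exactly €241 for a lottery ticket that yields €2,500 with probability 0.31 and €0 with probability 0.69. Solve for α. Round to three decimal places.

α ≈ 0.501

Since u(0) = 0, the lottery's EU is 0.31·2500^α.
Indifference: 241^α = 0.31·2500^α, so (241/2500)^α = 0.31.
Take logs: α = ln 0.31 / ln(241/2500) ≈ 0.50067.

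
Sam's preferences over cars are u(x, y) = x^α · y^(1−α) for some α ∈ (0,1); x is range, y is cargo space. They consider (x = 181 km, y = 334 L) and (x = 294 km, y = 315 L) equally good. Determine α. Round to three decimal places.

The Cobb–Douglas utilities coincide, so 181^α·334^(1−α) = 294^α·315^(1−α).
Rearrange to (181/294)^α = (315/334)^(1−α) and take logs: α·-0.485083 = (1−α)·-0.058568.
Thus α·(-0.543651) = -0.058568, so α = -0.058568/-0.543651 ≈ 0.108.

α ≈ 0.108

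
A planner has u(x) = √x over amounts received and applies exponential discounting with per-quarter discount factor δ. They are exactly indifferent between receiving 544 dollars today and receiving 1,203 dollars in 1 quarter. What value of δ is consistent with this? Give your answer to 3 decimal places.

δ ≈ 0.672

Equating discounted utilities: u(544) = δ·u(1203) ⇒ δ = u(544)/u(1203).
Since u(x) = √x, δ = √(544/1203) = 0.67246.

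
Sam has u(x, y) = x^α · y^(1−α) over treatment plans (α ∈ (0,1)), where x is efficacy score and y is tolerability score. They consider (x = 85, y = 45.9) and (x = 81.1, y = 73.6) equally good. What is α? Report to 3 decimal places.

Indifference: 85^α · 45.9^(1−α) = 81.1^α · 73.6^(1−α).
Taking logs: α·ln 85 + (1−α)·ln 45.9 = α·ln 81.1 + (1−α)·ln 73.6, i.e. α·0.046968 = (1−α)·0.472180.
Thus α·(0.519148) = 0.472180, so α = 0.472180/0.519148 ≈ 0.910.

α ≈ 0.910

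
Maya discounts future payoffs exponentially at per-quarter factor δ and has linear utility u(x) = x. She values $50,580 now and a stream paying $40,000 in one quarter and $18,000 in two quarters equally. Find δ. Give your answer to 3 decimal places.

Present value of the stream is 40000·δ + 18000·δ². Indifference gives 40000δ + 18000δ² = 50580.
That is, 18000δ² + 40000δ − 50580 = 0, a quadratic in δ.
δ = (−40000 + √(40000² + 4·18000·50580)) / (2·18000) = (−40000 + √5241760000.00) / 36000 ≈ 0.900.

δ ≈ 0.900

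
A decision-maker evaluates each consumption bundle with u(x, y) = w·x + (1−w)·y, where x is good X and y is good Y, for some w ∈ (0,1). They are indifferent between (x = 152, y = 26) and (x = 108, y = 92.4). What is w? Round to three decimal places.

w = 0.601

u(152,26) = u(108,92.4) means w·152 + (1−w)·26 = w·108 + (1−w)·92.4.
Rearranging, 44·w − 66.4·(1−w) = 0.
Hence w = 66.4/(44+66.4) = 66.4/110.4 = 0.601.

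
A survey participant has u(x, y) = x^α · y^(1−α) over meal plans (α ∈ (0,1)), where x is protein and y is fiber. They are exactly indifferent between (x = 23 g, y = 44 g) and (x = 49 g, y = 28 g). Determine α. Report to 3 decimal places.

α ≈ 0.374

The Cobb–Douglas utilities coincide, so 23^α·44^(1−α) = 49^α·28^(1−α).
(23/49)^α = (28/44)^(1−α); take logs: α·ln(23/49) = (1−α)·ln(28/44), i.e. α·-0.756326 = (1−α)·-0.451985.
Thus α·(-1.208311) = -0.451985, so α = -0.451985/-1.208311 ≈ 0.374.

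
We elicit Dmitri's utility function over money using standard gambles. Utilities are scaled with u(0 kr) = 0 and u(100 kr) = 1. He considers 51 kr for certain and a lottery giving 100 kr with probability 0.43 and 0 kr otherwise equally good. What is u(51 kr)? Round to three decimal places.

0.430

By the standard-gamble method, u(51 kr) is just the indifference probability on the best outcome: 0.43.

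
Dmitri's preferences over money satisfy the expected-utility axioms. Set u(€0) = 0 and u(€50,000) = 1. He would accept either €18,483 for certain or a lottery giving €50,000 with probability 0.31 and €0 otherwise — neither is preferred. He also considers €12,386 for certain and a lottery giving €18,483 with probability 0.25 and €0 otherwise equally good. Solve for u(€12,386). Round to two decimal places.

First, u(€18,483) = 0.31·u(€50,000) + 0.69·u(€0) = 0.31.
Chaining: u(€12,386) = 0.25·0.31 + 0.75·0.00 = 0.0775.

0.08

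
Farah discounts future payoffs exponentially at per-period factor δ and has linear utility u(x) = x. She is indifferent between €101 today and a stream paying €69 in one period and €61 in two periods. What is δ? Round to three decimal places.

δ ≈ 0.840

Present value of the stream is 69·δ + 61·δ². Indifference gives 69δ + 61δ² = 101.
That is, 61δ² + 69δ − 101 = 0, a quadratic in δ.
δ = (−69 + √(69² + 4·61·101)) / (2·61) = (−69 + √29405.00) / 122 ≈ 0.840.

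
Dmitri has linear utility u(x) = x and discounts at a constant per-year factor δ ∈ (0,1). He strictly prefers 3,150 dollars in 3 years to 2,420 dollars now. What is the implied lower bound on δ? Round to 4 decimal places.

δ > 0.9159

The preference means 2420 < δ^3·3150.
Hence δ^3 > 2420/3150 = 0.76825, and x ↦ x^(1/3) is increasing on (0,∞).
δ > (2420/3150)^(1/3) ≈ 0.9159.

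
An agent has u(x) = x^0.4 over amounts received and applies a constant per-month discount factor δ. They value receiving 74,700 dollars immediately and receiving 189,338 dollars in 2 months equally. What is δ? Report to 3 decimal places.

The payoff in 2 months is discounted by δ^2, so u(74700) = δ^2·u(189338) and δ^2 = u(74700)/u(189338).
With u(x) = x^0.4: δ^2 = 74700^0.4/189338^0.4 = (74700/189338)^0.4 = 0.68934.
Taking the square root: δ = 0.68934^(1/2) ≈ 0.830.

δ ≈ 0.830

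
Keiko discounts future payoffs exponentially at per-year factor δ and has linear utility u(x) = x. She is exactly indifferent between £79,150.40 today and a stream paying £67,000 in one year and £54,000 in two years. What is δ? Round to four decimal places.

δ ≈ 0.7400

Present value of the stream is 67000·δ + 54000·δ². Indifference gives 67000δ + 54000δ² = 79150.40.
So 54000δ² + 67000δ − 79150.40 = 0.
δ = (−67000 + √(67000² + 4·54000·79150.40)) / (2·54000) = (−67000 + √21585486400.00) / 108000 ≈ 0.7400.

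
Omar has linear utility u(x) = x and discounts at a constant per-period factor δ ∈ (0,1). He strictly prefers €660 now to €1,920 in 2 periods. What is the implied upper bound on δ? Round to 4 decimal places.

δ < 0.5863

The preference means 660 > δ^2·1920.
So δ^2 < 660/1920 = 0.34375; taking the square root of both positive sides preserves the inequality.
δ < 0.34375^(1/2) = 0.5863.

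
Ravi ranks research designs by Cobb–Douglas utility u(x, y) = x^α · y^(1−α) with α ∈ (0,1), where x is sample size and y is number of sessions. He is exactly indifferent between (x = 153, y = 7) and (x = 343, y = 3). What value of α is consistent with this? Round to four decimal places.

α ≈ 0.5121

Set the two utilities equal: 153^α·7^(1−α) = 343^α·3^(1−α).
Rearrange to (153/343)^α = (3/7)^(1−α) and take logs: α·-0.8072925 = (1−α)·-0.8472979.
So α/(1−α) = (-0.8472979)/(-0.8072925) = 1.0495550, and α = 1.0495550/2.0495550 ≈ 0.5121.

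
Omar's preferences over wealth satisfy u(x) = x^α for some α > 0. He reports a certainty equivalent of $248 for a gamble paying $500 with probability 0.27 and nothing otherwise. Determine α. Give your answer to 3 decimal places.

Since u(0) = 0, the lottery's EU is 0.27·500^α.
Indifference: 248^α = 0.27·500^α, so (248/500)^α = 0.27.
Take logs: α = ln 0.27 / ln(248/500) ≈ 1.86733.

α ≈ 1.867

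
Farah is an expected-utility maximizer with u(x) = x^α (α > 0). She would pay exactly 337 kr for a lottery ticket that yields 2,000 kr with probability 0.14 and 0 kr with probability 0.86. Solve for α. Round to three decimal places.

EU(lottery) = 0.14·2000^α + 0.86·0 = 0.14·2000^α.
Setting u(337) equal to that: 337^α = 0.14·2000^α ⇒ (337/2000)^α = 0.14.
Take logs: α = ln 0.14 / ln(337/2000) ≈ 1.10405.

α ≈ 1.104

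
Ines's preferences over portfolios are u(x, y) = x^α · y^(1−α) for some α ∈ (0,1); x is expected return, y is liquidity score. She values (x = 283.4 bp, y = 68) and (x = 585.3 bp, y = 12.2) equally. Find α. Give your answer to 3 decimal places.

Set the two utilities equal: 283.4^α·68^(1−α) = 585.3^α·12.2^(1−α).
Taking logs: α·ln 283.4 + (1−α)·ln 68 = α·ln 585.3 + (1−α)·ln 12.2, i.e. α·-0.725265 = (1−α)·-1.718072.
Thus α·(-2.443337) = -1.718072, so α = -1.718072/-2.443337 ≈ 0.703.

α ≈ 0.703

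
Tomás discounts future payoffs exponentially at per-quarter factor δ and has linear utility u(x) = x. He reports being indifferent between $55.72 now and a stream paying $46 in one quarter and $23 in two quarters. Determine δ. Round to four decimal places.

The stream is worth 46δ + 23δ² today, so 46δ + 23δ² = 55.72.
Rearranged: 23δ² + 46δ − 55.72 = 0.
By the quadratic formula (taking the positive root), δ = (−46 + √7242.24) / 46 ≈ 0.8500.

δ ≈ 0.8500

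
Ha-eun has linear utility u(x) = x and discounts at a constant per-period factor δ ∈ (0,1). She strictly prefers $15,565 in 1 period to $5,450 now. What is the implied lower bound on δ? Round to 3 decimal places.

δ > 0.350

The preference means 5450 < δ·15565.
So δ > 5450/15565 = 0.35014.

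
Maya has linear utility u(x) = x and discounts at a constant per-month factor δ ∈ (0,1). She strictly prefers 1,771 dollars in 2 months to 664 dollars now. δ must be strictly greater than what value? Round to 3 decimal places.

Comparing present values: 664 < δ^2·1771.
Hence δ^2 > 664/1771 = 0.37493, and x ↦ x^(1/2) is increasing on (0,∞).
δ > 0.37493^(1/2) = 0.612.

δ > 0.612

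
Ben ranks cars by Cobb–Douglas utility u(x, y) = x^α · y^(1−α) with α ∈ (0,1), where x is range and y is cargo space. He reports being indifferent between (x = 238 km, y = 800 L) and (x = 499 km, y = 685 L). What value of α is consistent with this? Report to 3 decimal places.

α ≈ 0.173

Set the two utilities equal: 238^α·800^(1−α) = 499^α·685^(1−α).
Rearrange to (238/499)^α = (685/800)^(1−α) and take logs: α·-0.740335 = (1−α)·-0.155193.
With A = -0.740335 and B = -0.155193: α·A = (1−α)·B, so α = B/(A+B) = -0.155193/-0.895528 ≈ 0.173.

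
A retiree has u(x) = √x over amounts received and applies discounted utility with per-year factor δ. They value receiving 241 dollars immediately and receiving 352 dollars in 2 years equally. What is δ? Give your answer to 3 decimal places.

The payoff in 2 years is discounted by δ^2, so u(241) = δ^2·u(352) and δ^2 = u(241)/u(352).
With u(x) = √x: δ^2 = √241/√352 = √(241/352) = 0.82744.
So δ = 0.82744^(1/2) ≈ 0.910.

δ ≈ 0.910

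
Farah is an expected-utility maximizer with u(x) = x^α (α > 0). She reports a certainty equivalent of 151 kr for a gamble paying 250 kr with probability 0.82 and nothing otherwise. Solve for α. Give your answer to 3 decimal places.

α ≈ 0.394

Since u(0) = 0, the lottery's EU is 0.82·250^α.
Indifference: 151^α = 0.82·250^α, so (151/250)^α = 0.82.
Take logs: α = ln 0.82 / ln(151/250) ≈ 0.39361.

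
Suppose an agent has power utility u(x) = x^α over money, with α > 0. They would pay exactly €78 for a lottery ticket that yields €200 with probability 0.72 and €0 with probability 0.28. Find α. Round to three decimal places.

The lottery's expected utility is 0.72·u(200) + 0.28·u(0) = 0.72·200^α (since u(0) = 0 for α > 0).
Indifference: 78^α = 0.72·200^α, so (78/200)^α = 0.72.
Taking logs: α·ln(78/200) = ln(0.72), so α = -0.328504 / -0.941609 ≈ 0.349.

α ≈ 0.349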